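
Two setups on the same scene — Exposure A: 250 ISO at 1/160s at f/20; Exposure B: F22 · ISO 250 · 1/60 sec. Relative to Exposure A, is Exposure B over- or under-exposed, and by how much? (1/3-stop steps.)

Aperture: f/20 → f/22 — 1/3 stop narrower (darker).
Shutter speed: 1/160 → 1/125 → 1/100 → 1/80 → 1/60 — 1 1/3 stops slower (brighter).
ISO: unchanged.
Net: −1/3 +1 1/3 = +1 stop.

1 stop brighter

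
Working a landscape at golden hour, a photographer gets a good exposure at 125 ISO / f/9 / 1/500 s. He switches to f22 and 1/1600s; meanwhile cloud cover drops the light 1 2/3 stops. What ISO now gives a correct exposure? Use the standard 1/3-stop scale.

ISO 8000

Scene light: 1 2/3 stops darker.
Aperture: f/9 → f/10 → f/11 → f/13 → f/14 → f/16 → f/18 → f/20 → f/22 — 2 2/3 stops stopped down (darker).
Shutter speed: 1/500 → 1/640 → 1/800 → 1/1000 → 1/1250 → 1/1600 — 1 2/3 stops shorter (darker).
Net so far: 6 stops darker. ISO: 125 → 160 → 200 → 250 → 320 → 400 → 500 → 640 → 800 → 1000 → 1250 → 1600 → 2000 → 2500 → 3200 → 4000 → 5000 → 6400 → 8000.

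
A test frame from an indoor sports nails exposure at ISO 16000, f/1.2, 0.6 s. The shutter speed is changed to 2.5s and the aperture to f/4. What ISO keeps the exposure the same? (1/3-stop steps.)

ISO 40000

Shutter speed: 0.6 → 0.8 → 1 → 1.3 → 1.6 → 2 → 2.5 — 2 stops longer (brighter).
Aperture: f/1.2 → f/1.4 → f/1.6 → f/1.8 → f/2 → f/2.2 → f/2.5 → f/2.8 → f/3.2 → f/3.5 → f/4 — 3 1/3 stops smaller aperture (darker).
Net change so far: 1 1/3 stops darker. Offset with the ISO: 16000 → 20000 → 25600 → 32000 → 40000.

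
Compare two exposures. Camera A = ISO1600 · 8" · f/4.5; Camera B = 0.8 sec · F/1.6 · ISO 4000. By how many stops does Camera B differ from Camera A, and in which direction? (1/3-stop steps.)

Aperture: f/4.5 → f/4 → f/3.5 → f/3.2 → f/2.8 → f/2.5 → f/2.2 → f/2 → f/1.8 → f/1.6 — 3 stops opened up (brighter).
Shutter speed: 8 → 6 → 5 → 4 → 3.2 → 2.5 → 2 → 1.6 → 1.3 → 1 → 0.8 — 3 1/3 stops shorter (darker).
ISO: 1600 → 2000 → 2500 → 3200 → 4000 — 1 1/3 stops raised (brighter).
Net: +3 −3 1/3 +1 1/3 = +1 stop.

1 stop brighter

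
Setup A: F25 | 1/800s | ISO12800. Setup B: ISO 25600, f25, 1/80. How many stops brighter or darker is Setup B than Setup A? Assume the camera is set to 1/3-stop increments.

Aperture: unchanged.
Shutter speed: 1/800 → 1/640 → 1/500 → 1/400 → 1/320 → 1/250 → 1/200 → 1/160 → 1/125 → 1/100 → 1/80 — 3 1/3 stops longer (brighter).
ISO: 12800 → 16000 → 20000 → 25600 — 1 stop higher (brighter).
Net: +3 1/3 +1 = +4 1/3 stops.

4 1/3 stops brighter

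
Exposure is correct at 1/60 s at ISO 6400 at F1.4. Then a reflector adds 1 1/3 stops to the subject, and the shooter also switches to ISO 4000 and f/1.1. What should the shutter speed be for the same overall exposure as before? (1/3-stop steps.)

Scene light: 1 1/3 stops brighter.
ISO: 6400 → 5000 → 4000 — 2/3 stop dropped (darker).
Aperture: f/1.4 → f/1.2 → f/1.1 — 2/3 stop larger aperture (brighter).
Net so far: 1 1/3 stops brighter. Shutter speed: 1/60 → 1/80 → 1/100 → 1/125 → 1/160.

1/160s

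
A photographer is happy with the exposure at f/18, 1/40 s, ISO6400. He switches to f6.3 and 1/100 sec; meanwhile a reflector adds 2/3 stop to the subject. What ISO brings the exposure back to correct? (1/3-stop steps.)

Scene light: 2/3 stop brighter.
Aperture: f/18 → f/16 → f/14 → f/13 → f/11 → f/10 → f/9 → f/8 → f/7.1 → f/6.3 — 3 stops opened up (brighter).
Shutter speed: 1/40 → 1/50 → 1/60 → 1/80 → 1/100 — 1 1/3 stops shorter (darker).
Net so far: 2 1/3 stops brighter. ISO: 6400 → 5000 → 4000 → 3200 → 2500 → 2000 → 1600 → 1250.

ISO 1250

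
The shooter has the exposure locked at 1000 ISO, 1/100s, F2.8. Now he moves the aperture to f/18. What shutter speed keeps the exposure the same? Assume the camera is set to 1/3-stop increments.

Aperture: f/2.8 → f/3.2 → f/3.5 → f/4 → f/4.5 → f/5 → f/5.6 → f/6.3 → f/7.1 → f/8 → f/9 → f/10 → f/11 → f/13 → f/14 → f/16 → f/18 — 5 1/3 stops stopped down (darker).
Need 5 1/3 stops brighter from the shutter speed: 1/100 → 1/80 → 1/60 → 1/50 → 1/40 → 1/30 → 1/25 → 1/20 → 1/15 → 1/13 → 1/10 → 1/8 → 1/6 → 1/5 → 1/4 → 0.3 → 0.4.

0.4 s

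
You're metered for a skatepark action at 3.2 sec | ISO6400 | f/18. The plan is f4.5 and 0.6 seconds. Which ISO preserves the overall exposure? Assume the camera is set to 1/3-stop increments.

Aperture: f/18 → f/16 → f/14 → f/13 → f/11 → f/10 → f/9 → f/8 → f/7.1 → f/6.3 → f/5.6 → f/5 → f/4.5 — 4 stops larger aperture (brighter).
Shutter speed: 3.2 → 2.5 → 2 → 1.6 → 1.3 → 1 → 0.8 → 0.6 — 2 1/3 stops shorter (darker).
Net change so far: 1 2/3 stops brighter. Offset with the ISO: 6400 → 5000 → 4000 → 3200 → 2500 → 2000.

ISO 2000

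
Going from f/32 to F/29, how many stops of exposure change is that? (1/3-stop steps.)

f/32 → f/29 — count the steps: 1 third-stops = 1/3 stop.

1/3 stop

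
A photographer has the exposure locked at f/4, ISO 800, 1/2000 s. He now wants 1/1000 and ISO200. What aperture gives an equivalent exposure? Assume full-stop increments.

f/2.8

Shutter speed: 1/2000 → 1/1000 — 1 stop longer (brighter).
ISO: 800 → 400 → 200 — 2 stops dropped (darker).
Net change so far: 1 stop darker. Offset with the aperture: f/4 → f/2.8.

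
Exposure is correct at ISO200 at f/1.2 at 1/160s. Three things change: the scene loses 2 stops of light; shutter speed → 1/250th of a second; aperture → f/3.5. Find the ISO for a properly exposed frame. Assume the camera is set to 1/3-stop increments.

ISO 10000

Scene light: 2 stops darker.
Shutter speed: 1/160 → 1/200 → 1/250 — 2/3 stop shorter (darker).
Aperture: f/1.2 → f/1.4 → f/1.6 → f/1.8 → f/2 → f/2.2 → f/2.5 → f/2.8 → f/3.2 → f/3.5 — 3 stops stopped down (darker).
Net so far: 5 2/3 stops darker. ISO: 200 → 250 → 320 → 400 → 500 → 640 → 800 → 1000 → 1250 → 1600 → 2000 → 2500 → 3200 → 4000 → 5000 → 6400 → 8000 → 10000.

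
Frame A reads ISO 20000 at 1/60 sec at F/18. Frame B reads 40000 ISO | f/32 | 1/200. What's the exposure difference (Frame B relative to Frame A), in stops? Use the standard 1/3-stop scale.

2 1/3 stops darker

Aperture: f/18 → f/20 → f/22 → f/25 → f/29 → f/32 — 1 2/3 stops narrower (darker).
Shutter speed: 1/60 → 1/80 → 1/100 → 1/125 → 1/160 → 1/200 — 1 2/3 stops shorter (darker).
ISO: 20000 → 25600 → 32000 → 40000 — 1 stop raised (brighter).
Net: −1 2/3 −1 2/3 +1 = −2 1/3 stops.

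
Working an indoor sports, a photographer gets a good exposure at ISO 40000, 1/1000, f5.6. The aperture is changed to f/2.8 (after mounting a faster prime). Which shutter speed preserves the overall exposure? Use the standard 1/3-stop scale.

1/4000s

Aperture: f/5.6 → f/5 → f/4.5 → f/4 → f/3.5 → f/3.2 → f/2.8 — 2 stops larger aperture (brighter).
Need 2 stops darker from the shutter speed: 1/1000 → 1/1250 → 1/1600 → 1/2000 → 1/2500 → 1/3200 → 1/4000.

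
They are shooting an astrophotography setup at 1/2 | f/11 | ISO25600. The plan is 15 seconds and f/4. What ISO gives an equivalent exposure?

Shutter speed: 1/2 → 1 → 2 → 4 → 8 → 15 — 5 stops slower (brighter).
Aperture: f/11 → f/8 → f/5.6 → f/4 — 3 stops opened up (brighter).
Net change so far: 8 stops brighter. Offset with the ISO: 25600 → 12800 → 6400 → 3200 → 1600 → 800 → 400 → 200 → 100.

ISO 100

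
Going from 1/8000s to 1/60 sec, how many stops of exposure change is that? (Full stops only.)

7 stops

1/8000 → 1/4000 → 1/2000 → 1/1000 → 1/500 → 1/250 → 1/125 → 1/60 — count the steps: 7 stops.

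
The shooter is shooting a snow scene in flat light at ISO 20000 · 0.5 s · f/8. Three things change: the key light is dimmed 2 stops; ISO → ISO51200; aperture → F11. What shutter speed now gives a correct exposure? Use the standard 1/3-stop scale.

Scene light: 2 stops darker.
ISO: 20000 → 25600 → 32000 → 40000 → 51200 — 1 1/3 stops higher (brighter).
Aperture: f/8 → f/9 → f/10 → f/11 — 1 stop narrower (darker).
Net so far: 1 2/3 stops darker. Shutter speed: 0.5 → 0.6 → 0.8 → 1 → 1.3 → 1.6.

1.6 s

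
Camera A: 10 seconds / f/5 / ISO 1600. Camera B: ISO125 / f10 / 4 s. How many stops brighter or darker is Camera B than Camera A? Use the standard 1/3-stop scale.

7 stops darker

Aperture: f/5 → f/5.6 → f/6.3 → f/7.1 → f/8 → f/9 → f/10 — 2 stops smaller aperture (darker).
Shutter speed: 10 → 8 → 6 → 5 → 4 — 1 1/3 stops shorter (darker).
ISO: 1600 → 1250 → 1000 → 800 → 640 → 500 → 400 → 320 → 250 → 200 → 160 → 125 — 3 2/3 stops dropped (darker).
Net: −2 −1 1/3 −3 2/3 = −7 stops.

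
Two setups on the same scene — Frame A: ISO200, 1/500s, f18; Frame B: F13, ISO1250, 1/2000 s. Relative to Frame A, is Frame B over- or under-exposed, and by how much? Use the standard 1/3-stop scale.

Aperture: f/18 → f/16 → f/14 → f/13 — 1 stop opened up (brighter).
Shutter speed: 1/500 → 1/640 → 1/800 → 1/1000 → 1/1250 → 1/1600 → 1/2000 — 2 stops shorter (darker).
ISO: 200 → 250 → 320 → 400 → 500 → 640 → 800 → 1000 → 1250 — 2 2/3 stops higher (brighter).
Net: +1 −2 +2 2/3 = +1 2/3 stops.

1 2/3 stops brighter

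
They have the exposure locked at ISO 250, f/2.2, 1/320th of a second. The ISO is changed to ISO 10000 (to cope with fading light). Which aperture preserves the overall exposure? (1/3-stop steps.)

ISO: 250 → 320 → 400 → 500 → 640 → 800 → 1000 → 1250 → 1600 → 2000 → 2500 → 3200 → 4000 → 5000 → 6400 → 8000 → 10000 — 5 1/3 stops raised (brighter).
Need 5 1/3 stops darker from the aperture: f/2.2 → f/2.5 → f/2.8 → f/3.2 → f/3.5 → f/4 → f/4.5 → f/5 → f/5.6 → f/6.3 → f/7.1 → f/8 → f/9 → f/10 → f/11 → f/13 → f/14.

f/14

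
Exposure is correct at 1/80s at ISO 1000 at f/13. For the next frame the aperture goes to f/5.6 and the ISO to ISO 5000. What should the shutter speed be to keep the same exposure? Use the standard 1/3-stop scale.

1/2000s

Aperture: f/13 → f/11 → f/10 → f/9 → f/8 → f/7.1 → f/6.3 → f/5.6 — 2 1/3 stops opened up (brighter).
ISO: 1000 → 1250 → 1600 → 2000 → 2500 → 3200 → 4000 → 5000 — 2 1/3 stops raised (brighter).
Net change so far: 4 2/3 stops brighter. Offset with the shutter speed: 1/80 → 1/100 → 1/125 → 1/160 → 1/200 → 1/250 → 1/320 → 1/400 → 1/500 → 1/640 → 1/800 → 1/1000 → 1/1250 → 1/1600 → 1/2000.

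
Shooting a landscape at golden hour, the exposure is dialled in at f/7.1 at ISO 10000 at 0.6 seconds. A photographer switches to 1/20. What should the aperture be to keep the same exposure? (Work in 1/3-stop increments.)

f/2

Shutter speed: 0.6 → 0.5 → 0.4 → 0.3 → 1/4 → 1/5 → 1/6 → 1/8 → 1/10 → 1/13 → 1/15 → 1/20 — 3 2/3 stops shorter (darker).
Need 3 2/3 stops brighter from the aperture: f/7.1 → f/6.3 → f/5.6 → f/5 → f/4.5 → f/4 → f/3.5 → f/3.2 → f/2.8 → f/2.5 → f/2.2 → f/2.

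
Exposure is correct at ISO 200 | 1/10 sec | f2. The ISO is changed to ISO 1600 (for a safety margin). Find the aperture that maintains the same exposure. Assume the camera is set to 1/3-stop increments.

ISO: 200 → 250 → 320 → 400 → 500 → 640 → 800 → 1000 → 1250 → 1600 — 3 stops higher (brighter).
Need 3 stops darker from the aperture: f/2 → f/2.2 → f/2.5 → f/2.8 → f/3.2 → f/3.5 → f/4 → f/4.5 → f/5 → f/5.6.

f/5.6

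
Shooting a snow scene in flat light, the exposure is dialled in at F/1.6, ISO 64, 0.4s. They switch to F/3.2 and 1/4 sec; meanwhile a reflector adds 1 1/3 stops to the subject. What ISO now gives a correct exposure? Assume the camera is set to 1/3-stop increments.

Scene light: 1 1/3 stops brighter.
Aperture: f/1.6 → f/1.8 → f/2 → f/2.2 → f/2.5 → f/2.8 → f/3.2 — 2 stops narrower (darker).
Shutter speed: 0.4 → 0.3 → 1/4 — 2/3 stop shorter (darker).
Net so far: 1 1/3 stops darker. ISO: 64 → 80 → 100 → 125 → 160.

ISO 160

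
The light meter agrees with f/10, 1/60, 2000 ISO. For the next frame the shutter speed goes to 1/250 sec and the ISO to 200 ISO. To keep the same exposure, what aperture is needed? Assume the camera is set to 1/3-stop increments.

Shutter speed: 1/60 → 1/80 → 1/100 → 1/125 → 1/160 → 1/200 → 1/250 — 2 stops faster (darker).
ISO: 2000 → 1600 → 1250 → 1000 → 800 → 640 → 500 → 400 → 320 → 250 → 200 — 3 1/3 stops dropped (darker).
Net change so far: 5 1/3 stops darker. Offset with the aperture: f/10 → f/9 → f/8 → f/7.1 → f/6.3 → f/5.6 → f/5 → f/4.5 → f/4 → f/3.5 → f/3.2 → f/2.8 → f/2.5 → f/2.2 → f/2 → f/1.8 → f/1.6.

f/1.6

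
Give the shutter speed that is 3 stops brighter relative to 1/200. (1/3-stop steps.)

1/25s

Shutter speed: 1/200 → 1/160 → 1/125 → 1/100 → 1/80 → 1/60 → 1/50 → 1/40 → 1/30 → 1/25 — 3 stops slower (brighter).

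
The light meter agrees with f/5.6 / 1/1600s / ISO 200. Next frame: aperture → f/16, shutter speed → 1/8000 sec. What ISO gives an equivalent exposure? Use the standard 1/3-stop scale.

ISO 8000

Aperture: f/5.6 → f/6.3 → f/7.1 → f/8 → f/9 → f/10 → f/11 → f/13 → f/14 → f/16 — 3 stops narrower (darker).
Shutter speed: 1/1600 → 1/2000 → 1/2500 → 1/3200 → 1/4000 → 1/5000 → 1/6400 → 1/8000 — 2 1/3 stops faster (darker).
Net change so far: 5 1/3 stops darker. Offset with the ISO: 200 → 250 → 320 → 400 → 500 → 640 → 800 → 1000 → 1250 → 1600 → 2000 → 2500 → 3200 → 4000 → 5000 → 6400 → 8000.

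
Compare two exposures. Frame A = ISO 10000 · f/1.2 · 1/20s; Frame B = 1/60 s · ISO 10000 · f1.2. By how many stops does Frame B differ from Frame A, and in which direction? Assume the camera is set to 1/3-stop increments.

Aperture: unchanged.
Shutter speed: 1/20 → 1/25 → 1/30 → 1/40 → 1/50 → 1/60 — 1 2/3 stops faster (darker).
ISO: unchanged.
Net: −1 2/3 = −1 2/3 stops.

1 2/3 stops darker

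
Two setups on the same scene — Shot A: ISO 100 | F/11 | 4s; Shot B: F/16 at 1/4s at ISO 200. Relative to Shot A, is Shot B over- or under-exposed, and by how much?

4 stops darker

Aperture: f/11 → f/16 — 1 stop narrower (darker).
Shutter speed: 4 → 2 → 1 → 1/2 → 1/4 — 4 stops shorter (darker).
ISO: 100 → 200 — 1 stop raised (brighter).
Net: −1 −4 +1 = −4 stops.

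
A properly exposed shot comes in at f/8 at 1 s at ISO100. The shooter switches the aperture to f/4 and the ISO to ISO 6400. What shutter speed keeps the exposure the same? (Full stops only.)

Aperture: f/8 → f/5.6 → f/4 — 2 stops larger aperture (brighter).
ISO: 100 → 200 → 400 → 800 → 1600 → 3200 → 6400 — 6 stops raised (brighter).
Net change so far: 8 stops brighter. Offset with the shutter speed: 1 → 1/2 → 1/4 → 1/8 → 1/15 → 1/30 → 1/60 → 1/125 → 1/250.

1/250s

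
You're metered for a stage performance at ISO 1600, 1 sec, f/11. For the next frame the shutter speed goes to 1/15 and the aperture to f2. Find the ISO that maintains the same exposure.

Shutter speed: 1 → 1/2 → 1/4 → 1/8 → 1/15 — 4 stops shorter (darker).
Aperture: f/11 → f/8 → f/5.6 → f/4 → f/2.8 → f/2 — 5 stops wider (brighter).
Net change so far: 1 stop brighter. Offset with the ISO: 1600 → 800.

ISO 800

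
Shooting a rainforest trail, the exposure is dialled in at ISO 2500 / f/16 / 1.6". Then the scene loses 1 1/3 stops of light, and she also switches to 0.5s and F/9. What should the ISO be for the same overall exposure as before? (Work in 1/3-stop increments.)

ISO 6400

Scene light: 1 1/3 stops darker.
Shutter speed: 1.6 → 1.3 → 1 → 0.8 → 0.6 → 0.5 — 1 2/3 stops faster (darker).
Aperture: f/16 → f/14 → f/13 → f/11 → f/10 → f/9 — 1 2/3 stops wider (brighter).
Net so far: 1 1/3 stops darker. ISO: 2500 → 3200 → 4000 → 5000 → 6400.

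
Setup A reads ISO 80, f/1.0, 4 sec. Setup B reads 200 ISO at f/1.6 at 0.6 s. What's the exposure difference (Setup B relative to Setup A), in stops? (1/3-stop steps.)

Aperture: f/1.0 → f/1.1 → f/1.2 → f/1.4 → f/1.6 — 1 1/3 stops smaller aperture (darker).
Shutter speed: 4 → 3.2 → 2.5 → 2 → 1.6 → 1.3 → 1 → 0.8 → 0.6 — 2 2/3 stops shorter (darker).
ISO: 80 → 100 → 125 → 160 → 200 — 1 1/3 stops higher (brighter).
Net: −1 1/3 −2 2/3 +1 1/3 = −2 2/3 stops.

2 2/3 stops darker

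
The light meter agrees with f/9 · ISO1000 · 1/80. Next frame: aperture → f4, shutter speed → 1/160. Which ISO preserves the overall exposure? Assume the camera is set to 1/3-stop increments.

ISO 400

Aperture: f/9 → f/8 → f/7.1 → f/6.3 → f/5.6 → f/5 → f/4.5 → f/4 — 2 1/3 stops wider (brighter).
Shutter speed: 1/80 → 1/100 → 1/125 → 1/160 — 1 stop shorter (darker).
Net change so far: 1 1/3 stops brighter. Offset with the ISO: 1000 → 800 → 640 → 500 → 400.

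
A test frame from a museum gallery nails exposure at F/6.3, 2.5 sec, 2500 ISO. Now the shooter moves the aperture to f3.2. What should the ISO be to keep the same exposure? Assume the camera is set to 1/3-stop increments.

ISO 640

Aperture: f/6.3 → f/5.6 → f/5 → f/4.5 → f/4 → f/3.5 → f/3.2 — 2 stops wider (brighter).
Need 2 stops darker from the ISO: 2500 → 2000 → 1600 → 1250 → 1000 → 800 → 640.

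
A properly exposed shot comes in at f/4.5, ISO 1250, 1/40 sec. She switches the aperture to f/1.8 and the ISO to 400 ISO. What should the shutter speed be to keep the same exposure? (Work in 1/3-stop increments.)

Aperture: f/4.5 → f/4 → f/3.5 → f/3.2 → f/2.8 → f/2.5 → f/2.2 → f/2 → f/1.8 — 2 2/3 stops larger aperture (brighter).
ISO: 1250 → 1000 → 800 → 640 → 500 → 400 — 1 2/3 stops lower (darker).
Net change so far: 1 stop brighter. Offset with the shutter speed: 1/40 → 1/50 → 1/60 → 1/80.

1/80s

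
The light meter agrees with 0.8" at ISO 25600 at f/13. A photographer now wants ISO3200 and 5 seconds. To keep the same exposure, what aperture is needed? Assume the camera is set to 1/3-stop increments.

ISO: 25600 → 20000 → 16000 → 12800 → 10000 → 8000 → 6400 → 5000 → 4000 → 3200 — 3 stops lower (darker).
Shutter speed: 0.8 → 1 → 1.3 → 1.6 → 2 → 2.5 → 3.2 → 4 → 5 — 2 2/3 stops longer (brighter).
Net change so far: 1/3 stop darker. Offset with the aperture: f/13 → f/11.

f/11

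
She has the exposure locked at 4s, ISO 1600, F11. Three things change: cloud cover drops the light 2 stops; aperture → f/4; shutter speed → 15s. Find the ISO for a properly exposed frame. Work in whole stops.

ISO 200

Scene light: 2 stops darker.
Aperture: f/11 → f/8 → f/5.6 → f/4 — 3 stops larger aperture (brighter).
Shutter speed: 4 → 8 → 15 — 2 stops slower (brighter).
Net so far: 3 stops brighter. ISO: 1600 → 800 → 400 → 200.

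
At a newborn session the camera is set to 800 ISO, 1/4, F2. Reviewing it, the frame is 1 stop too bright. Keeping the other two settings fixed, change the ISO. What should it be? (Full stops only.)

Overexposed by 1 stop → need 1 stop darker.
ISO: 800 → 400.

ISO 400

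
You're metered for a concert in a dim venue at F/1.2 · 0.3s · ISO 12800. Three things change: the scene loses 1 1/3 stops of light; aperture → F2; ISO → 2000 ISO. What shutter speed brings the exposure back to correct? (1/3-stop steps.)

Scene light: 1 1/3 stops darker.
Aperture: f/1.2 → f/1.4 → f/1.6 → f/1.8 → f/2 — 1 1/3 stops stopped down (darker).
ISO: 12800 → 10000 → 8000 → 6400 → 5000 → 4000 → 3200 → 2500 → 2000 — 2 2/3 stops lower (darker).
Net so far: 5 1/3 stops darker. Shutter speed: 0.3 → 0.4 → 0.5 → 0.6 → 0.8 → 1 → 1.3 → 1.6 → 2 → 2.5 → 3.2 → 4 → 5 → 6 → 8 → 10 → 13.

13 s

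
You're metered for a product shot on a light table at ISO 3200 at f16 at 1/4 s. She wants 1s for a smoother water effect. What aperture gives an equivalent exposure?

f/32

Shutter speed: 1/4 → 1/2 → 1 — 2 stops longer (brighter).
Need 2 stops darker from the aperture: f/16 → f/22 → f/32.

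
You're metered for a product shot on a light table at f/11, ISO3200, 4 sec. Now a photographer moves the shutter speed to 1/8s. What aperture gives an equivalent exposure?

Shutter speed: 4 → 2 → 1 → 1/2 → 1/4 → 1/8 — 5 stops shorter (darker).
Need 5 stops brighter from the aperture: f/11 → f/8 → f/5.6 → f/4 → f/2.8 → f/2.

f/2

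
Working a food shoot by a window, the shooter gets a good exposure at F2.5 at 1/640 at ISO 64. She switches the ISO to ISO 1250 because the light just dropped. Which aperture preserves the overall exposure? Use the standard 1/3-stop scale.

f/11

ISO: 64 → 80 → 100 → 125 → 160 → 200 → 250 → 320 → 400 → 500 → 640 → 800 → 1000 → 1250 — 4 1/3 stops higher (brighter).
Need 4 1/3 stops darker from the aperture: f/2.5 → f/2.8 → f/3.2 → f/3.5 → f/4 → f/4.5 → f/5 → f/5.6 → f/6.3 → f/7.1 → f/8 → f/9 → f/10 → f/11.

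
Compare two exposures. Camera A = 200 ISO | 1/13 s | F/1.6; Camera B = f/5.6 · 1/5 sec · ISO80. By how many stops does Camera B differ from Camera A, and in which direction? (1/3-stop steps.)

3 2/3 stops darker

Aperture: f/1.6 → f/1.8 → f/2 → f/2.2 → f/2.5 → f/2.8 → f/3.2 → f/3.5 → f/4 → f/4.5 → f/5 → f/5.6 — 3 2/3 stops smaller aperture (darker).
Shutter speed: 1/13 → 1/10 → 1/8 → 1/6 → 1/5 — 1 1/3 stops slower (brighter).
ISO: 200 → 160 → 125 → 100 → 80 — 1 1/3 stops dropped (darker).
Net: −3 2/3 +1 1/3 −1 1/3 = −3 2/3 stops.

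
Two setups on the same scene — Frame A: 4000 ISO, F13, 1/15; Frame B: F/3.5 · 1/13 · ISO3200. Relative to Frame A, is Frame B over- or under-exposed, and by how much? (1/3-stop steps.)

3 2/3 stops brighter

Aperture: f/13 → f/11 → f/10 → f/9 → f/8 → f/7.1 → f/6.3 → f/5.6 → f/5 → f/4.5 → f/4 → f/3.5 — 3 2/3 stops larger aperture (brighter).
Shutter speed: 1/15 → 1/13 — 1/3 stop slower (brighter).
ISO: 4000 → 3200 — 1/3 stop lower (darker).
Net: +3 2/3 +1/3 −1/3 = +3 2/3 stops.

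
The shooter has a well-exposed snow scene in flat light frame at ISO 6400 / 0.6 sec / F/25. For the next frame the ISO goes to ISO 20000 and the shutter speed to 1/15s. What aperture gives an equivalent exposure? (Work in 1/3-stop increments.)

ISO: 6400 → 8000 → 10000 → 12800 → 16000 → 20000 — 1 2/3 stops raised (brighter).
Shutter speed: 0.6 → 0.5 → 0.4 → 0.3 → 1/4 → 1/5 → 1/6 → 1/8 → 1/10 → 1/13 → 1/15 — 3 1/3 stops faster (darker).
Net change so far: 1 2/3 stops darker. Offset with the aperture: f/25 → f/22 → f/20 → f/18 → f/16 → f/14.

f/14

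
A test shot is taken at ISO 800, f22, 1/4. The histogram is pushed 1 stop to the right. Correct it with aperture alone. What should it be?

Overexposed by 1 stop → need 1 stop darker.
Aperture: f/22 → f/32.

f/32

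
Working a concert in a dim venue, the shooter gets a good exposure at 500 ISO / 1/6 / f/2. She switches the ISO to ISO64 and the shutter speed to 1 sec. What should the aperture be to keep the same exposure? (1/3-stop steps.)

f/1.8

ISO: 500 → 400 → 320 → 250 → 200 → 160 → 125 → 100 → 80 → 64 — 3 stops lower (darker).
Shutter speed: 1/6 → 1/5 → 1/4 → 0.3 → 0.4 → 0.5 → 0.6 → 0.8 → 1 — 2 2/3 stops longer (brighter).
Net change so far: 1/3 stop darker. Offset with the aperture: f/2 → f/1.8.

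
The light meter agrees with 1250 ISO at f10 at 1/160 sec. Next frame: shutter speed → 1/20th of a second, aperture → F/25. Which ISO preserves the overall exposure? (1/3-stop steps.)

ISO 1000

Shutter speed: 1/160 → 1/125 → 1/100 → 1/80 → 1/60 → 1/50 → 1/40 → 1/30 → 1/25 → 1/20 — 3 stops slower (brighter).
Aperture: f/10 → f/11 → f/13 → f/14 → f/16 → f/18 → f/20 → f/22 → f/25 — 2 2/3 stops narrower (darker).
Net change so far: 1/3 stop brighter. Offset with the ISO: 1250 → 1000.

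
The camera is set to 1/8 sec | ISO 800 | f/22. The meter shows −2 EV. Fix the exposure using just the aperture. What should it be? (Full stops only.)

f/11

Underexposed by 2 stops → need 2 stops brighter.
Aperture: f/22 → f/16 → f/11.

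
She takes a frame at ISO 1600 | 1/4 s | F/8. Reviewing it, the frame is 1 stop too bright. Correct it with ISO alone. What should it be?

ISO 800

Overexposed by 1 stop → need 1 stop darker.
ISO: 1600 → 800.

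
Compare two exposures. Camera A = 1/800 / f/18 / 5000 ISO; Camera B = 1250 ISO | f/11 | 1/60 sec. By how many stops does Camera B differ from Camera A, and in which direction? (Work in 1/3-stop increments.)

3 stops brighter

Aperture: f/18 → f/16 → f/14 → f/13 → f/11 — 1 1/3 stops wider (brighter).
Shutter speed: 1/800 → 1/640 → 1/500 → 1/400 → 1/320 → 1/250 → 1/200 → 1/160 → 1/125 → 1/100 → 1/80 → 1/60 — 3 2/3 stops longer (brighter).
ISO: 5000 → 4000 → 3200 → 2500 → 2000 → 1600 → 1250 — 2 stops lower (darker).
Net: +1 1/3 +3 2/3 −2 = +3 stops.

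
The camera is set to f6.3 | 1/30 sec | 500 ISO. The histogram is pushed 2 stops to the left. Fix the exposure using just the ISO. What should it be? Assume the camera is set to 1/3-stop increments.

Underexposed by 2 stops → need 2 stops brighter.
ISO: 500 → 640 → 800 → 1000 → 1250 → 1600 → 2000.

ISO 2000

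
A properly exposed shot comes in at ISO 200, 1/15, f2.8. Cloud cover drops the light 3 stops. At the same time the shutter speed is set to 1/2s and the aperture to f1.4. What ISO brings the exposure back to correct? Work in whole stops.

Scene light: 3 stops darker.
Shutter speed: 1/15 → 1/8 → 1/4 → 1/2 — 3 stops slower (brighter).
Aperture: f/2.8 → f/2 → f/1.4 — 2 stops wider (brighter).
Net so far: 2 stops brighter. ISO: 200 → 100 → 50.

ISO 50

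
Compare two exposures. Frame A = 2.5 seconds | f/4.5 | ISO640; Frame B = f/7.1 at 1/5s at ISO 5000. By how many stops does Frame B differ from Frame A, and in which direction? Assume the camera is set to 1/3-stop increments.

Aperture: f/4.5 → f/5 → f/5.6 → f/6.3 → f/7.1 — 1 1/3 stops stopped down (darker).
Shutter speed: 2.5 → 2 → 1.6 → 1.3 → 1 → 0.8 → 0.6 → 0.5 → 0.4 → 0.3 → 1/4 → 1/5 — 3 2/3 stops shorter (darker).
ISO: 640 → 800 → 1000 → 1250 → 1600 → 2000 → 2500 → 3200 → 4000 → 5000 — 3 stops higher (brighter).
Net: −1 1/3 −3 2/3 +3 = −2 stops.

2 stops darker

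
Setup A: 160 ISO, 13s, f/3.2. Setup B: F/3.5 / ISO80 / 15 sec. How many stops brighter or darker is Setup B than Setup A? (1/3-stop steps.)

Aperture: f/3.2 → f/3.5 — 1/3 stop smaller aperture (darker).
Shutter speed: 13 → 15 — 1/3 stop longer (brighter).
ISO: 160 → 125 → 100 → 80 — 1 stop lower (darker).
Net: −1/3 +1/3 −1 = −1 stop.

1 stop darker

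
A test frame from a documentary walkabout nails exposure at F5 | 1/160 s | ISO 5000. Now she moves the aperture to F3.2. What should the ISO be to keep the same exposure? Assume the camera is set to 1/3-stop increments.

Aperture: f/5 → f/4.5 → f/4 → f/3.5 → f/3.2 — 1 1/3 stops larger aperture (brighter).
Need 1 1/3 stops darker from the ISO: 5000 → 4000 → 3200 → 2500 → 2000.

ISO 2000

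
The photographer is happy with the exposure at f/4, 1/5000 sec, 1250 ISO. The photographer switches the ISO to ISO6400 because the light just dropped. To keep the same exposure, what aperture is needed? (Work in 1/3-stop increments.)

ISO: 1250 → 1600 → 2000 → 2500 → 3200 → 4000 → 5000 → 6400 — 2 1/3 stops higher (brighter).
Need 2 1/3 stops darker from the aperture: f/4 → f/4.5 → f/5 → f/5.6 → f/6.3 → f/7.1 → f/8 → f/9.

f/9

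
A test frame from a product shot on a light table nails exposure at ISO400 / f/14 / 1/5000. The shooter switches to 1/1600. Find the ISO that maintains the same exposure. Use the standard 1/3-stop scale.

Shutter speed: 1/5000 → 1/4000 → 1/3200 → 1/2500 → 1/2000 → 1/1600 — 1 2/3 stops longer (brighter).
Need 1 2/3 stops darker from the ISO: 400 → 320 → 250 → 200 → 160 → 125.

ISO 125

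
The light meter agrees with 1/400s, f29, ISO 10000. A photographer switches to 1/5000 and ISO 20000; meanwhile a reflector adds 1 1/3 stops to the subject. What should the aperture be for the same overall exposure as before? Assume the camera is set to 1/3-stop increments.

Scene light: 1 1/3 stops brighter.
Shutter speed: 1/400 → 1/500 → 1/640 → 1/800 → 1/1000 → 1/1250 → 1/1600 → 1/2000 → 1/2500 → 1/3200 → 1/4000 → 1/5000 — 3 2/3 stops faster (darker).
ISO: 10000 → 12800 → 16000 → 20000 — 1 stop raised (brighter).
Net so far: 1 1/3 stops darker. Aperture: f/29 → f/25 → f/22 → f/20 → f/18.

f/18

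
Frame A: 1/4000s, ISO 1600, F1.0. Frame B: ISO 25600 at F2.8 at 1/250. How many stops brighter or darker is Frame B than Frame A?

Aperture: f/1.0 → f/1.4 → f/2 → f/2.8 — 3 stops smaller aperture (darker).
Shutter speed: 1/4000 → 1/2000 → 1/1000 → 1/500 → 1/250 — 4 stops slower (brighter).
ISO: 1600 → 3200 → 6400 → 12800 → 25600 — 4 stops higher (brighter).
Net: −3 +4 +4 = +5 stops.

5 stops brighter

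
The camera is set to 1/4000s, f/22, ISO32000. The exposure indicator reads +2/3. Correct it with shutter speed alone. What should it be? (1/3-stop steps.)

1/6400s

Overexposed by 2/3 stop → need 2/3 stop darker.
Shutter speed: 1/4000 → 1/5000 → 1/6400.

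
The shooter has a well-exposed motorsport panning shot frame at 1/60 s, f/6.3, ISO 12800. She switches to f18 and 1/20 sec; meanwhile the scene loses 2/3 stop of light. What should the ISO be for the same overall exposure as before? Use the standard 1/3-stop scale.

Scene light: 2/3 stop darker.
Aperture: f/6.3 → f/7.1 → f/8 → f/9 → f/10 → f/11 → f/13 → f/14 → f/16 → f/18 — 3 stops stopped down (darker).
Shutter speed: 1/60 → 1/50 → 1/40 → 1/30 → 1/25 → 1/20 — 1 2/3 stops slower (brighter).
Net so far: 2 stops darker. ISO: 12800 → 16000 → 20000 → 25600 → 32000 → 40000 → 51200.

ISO 51200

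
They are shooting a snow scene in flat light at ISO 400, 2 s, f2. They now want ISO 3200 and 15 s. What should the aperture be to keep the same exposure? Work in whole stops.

ISO: 400 → 800 → 1600 → 3200 — 3 stops raised (brighter).
Shutter speed: 2 → 4 → 8 → 15 — 3 stops slower (brighter).
Net change so far: 6 stops brighter. Offset with the aperture: f/2 → f/2.8 → f/4 → f/5.6 → f/8 → f/11 → f/16.

f/16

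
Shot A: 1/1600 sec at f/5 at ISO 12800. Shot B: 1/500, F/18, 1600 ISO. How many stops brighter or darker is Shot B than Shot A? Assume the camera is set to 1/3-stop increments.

5 stops darker

Aperture: f/5 → f/5.6 → f/6.3 → f/7.1 → f/8 → f/9 → f/10 → f/11 → f/13 → f/14 → f/16 → f/18 — 3 2/3 stops narrower (darker).
Shutter speed: 1/1600 → 1/1250 → 1/1000 → 1/800 → 1/640 → 1/500 — 1 2/3 stops slower (brighter).
ISO: 12800 → 10000 → 8000 → 6400 → 5000 → 4000 → 3200 → 2500 → 2000 → 1600 — 3 stops lower (darker).
Net: −3 2/3 +1 2/3 −3 = −5 stops.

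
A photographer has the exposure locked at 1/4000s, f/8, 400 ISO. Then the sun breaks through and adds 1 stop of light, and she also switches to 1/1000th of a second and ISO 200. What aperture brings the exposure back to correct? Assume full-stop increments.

Scene light: 1 stop brighter.
Shutter speed: 1/4000 → 1/2000 → 1/1000 — 2 stops longer (brighter).
ISO: 400 → 200 — 1 stop lower (darker).
Net so far: 2 stops brighter. Aperture: f/8 → f/11 → f/16.

f/16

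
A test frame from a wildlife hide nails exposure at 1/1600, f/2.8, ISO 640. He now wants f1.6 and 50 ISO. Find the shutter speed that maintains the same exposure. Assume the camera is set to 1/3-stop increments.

Aperture: f/2.8 → f/2.5 → f/2.2 → f/2 → f/1.8 → f/1.6 — 1 2/3 stops opened up (brighter).
ISO: 640 → 500 → 400 → 320 → 250 → 200 → 160 → 125 → 100 → 80 → 64 → 50 — 3 2/3 stops lower (darker).
Net change so far: 2 stops darker. Offset with the shutter speed: 1/1600 → 1/1250 → 1/1000 → 1/800 → 1/640 → 1/500 → 1/400.

1/400s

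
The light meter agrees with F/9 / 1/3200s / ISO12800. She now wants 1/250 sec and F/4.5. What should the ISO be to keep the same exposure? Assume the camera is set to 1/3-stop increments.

ISO 250

Shutter speed: 1/3200 → 1/2500 → 1/2000 → 1/1600 → 1/1250 → 1/1000 → 1/800 → 1/640 → 1/500 → 1/400 → 1/320 → 1/250 — 3 2/3 stops longer (brighter).
Aperture: f/9 → f/8 → f/7.1 → f/6.3 → f/5.6 → f/5 → f/4.5 — 2 stops opened up (brighter).
Net change so far: 5 2/3 stops brighter. Offset with the ISO: 12800 → 10000 → 8000 → 6400 → 5000 → 4000 → 3200 → 2500 → 2000 → 1600 → 1250 → 1000 → 800 → 640 → 500 → 400 → 320 → 250.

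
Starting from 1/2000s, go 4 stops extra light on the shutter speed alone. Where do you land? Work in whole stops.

Shutter speed: 1/2000 → 1/1000 → 1/500 → 1/250 → 1/125 — 4 stops slower (brighter).

1/125s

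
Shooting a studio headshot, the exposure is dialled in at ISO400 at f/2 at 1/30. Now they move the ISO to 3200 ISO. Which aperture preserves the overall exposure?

f/5.6

ISO: 400 → 800 → 1600 → 3200 — 3 stops higher (brighter).
Need 3 stops darker from the aperture: f/2 → f/2.8 → f/4 → f/5.6.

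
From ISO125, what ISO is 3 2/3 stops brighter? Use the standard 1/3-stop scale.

ISO: 125 → 160 → 200 → 250 → 320 → 400 → 500 → 640 → 800 → 1000 → 1250 → 1600 — 3 2/3 stops raised (brighter).

ISO 1600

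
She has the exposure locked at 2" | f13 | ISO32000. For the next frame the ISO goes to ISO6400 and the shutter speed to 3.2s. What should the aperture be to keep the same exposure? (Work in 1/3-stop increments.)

f/7.1

ISO: 32000 → 25600 → 20000 → 16000 → 12800 → 10000 → 8000 → 6400 — 2 1/3 stops dropped (darker).
Shutter speed: 2 → 2.5 → 3.2 — 2/3 stop longer (brighter).
Net change so far: 1 2/3 stops darker. Offset with the aperture: f/13 → f/11 → f/10 → f/9 → f/8 → f/7.1.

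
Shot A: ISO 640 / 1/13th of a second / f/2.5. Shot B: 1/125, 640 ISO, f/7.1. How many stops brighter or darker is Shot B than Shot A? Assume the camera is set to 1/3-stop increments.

6 1/3 stops darker

Aperture: f/2.5 → f/2.8 → f/3.2 → f/3.5 → f/4 → f/4.5 → f/5 → f/5.6 → f/6.3 → f/7.1 — 3 stops smaller aperture (darker).
Shutter speed: 1/13 → 1/15 → 1/20 → 1/25 → 1/30 → 1/40 → 1/50 → 1/60 → 1/80 → 1/100 → 1/125 — 3 1/3 stops faster (darker).
ISO: unchanged.
Net: −3 −3 1/3 = −6 1/3 stops.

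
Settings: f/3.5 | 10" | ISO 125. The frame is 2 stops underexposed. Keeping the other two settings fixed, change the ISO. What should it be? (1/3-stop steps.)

ISO 500

Underexposed by 2 stops → need 2 stops brighter.
ISO: 125 → 160 → 200 → 250 → 320 → 400 → 500.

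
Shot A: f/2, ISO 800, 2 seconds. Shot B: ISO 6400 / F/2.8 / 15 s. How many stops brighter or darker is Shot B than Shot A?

5 stops brighter

Aperture: f/2 → f/2.8 — 1 stop narrower (darker).
Shutter speed: 2 → 4 → 8 → 15 — 3 stops longer (brighter).
ISO: 800 → 1600 → 3200 → 6400 — 3 stops raised (brighter).
Net: −1 +3 +3 = +5 stops.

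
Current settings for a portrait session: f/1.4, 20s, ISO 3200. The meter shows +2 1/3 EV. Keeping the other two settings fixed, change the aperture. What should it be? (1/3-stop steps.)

f/3.2

Overexposed by 2 1/3 stops → need 2 1/3 stops darker.
Aperture: f/1.4 → f/1.6 → f/1.8 → f/2 → f/2.2 → f/2.5 → f/2.8 → f/3.2.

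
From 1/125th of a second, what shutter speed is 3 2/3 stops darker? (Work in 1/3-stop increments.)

Shutter speed: 1/125 → 1/160 → 1/200 → 1/250 → 1/320 → 1/400 → 1/500 → 1/640 → 1/800 → 1/1000 → 1/1250 → 1/1600 — 3 2/3 stops faster (darker).

1/1600s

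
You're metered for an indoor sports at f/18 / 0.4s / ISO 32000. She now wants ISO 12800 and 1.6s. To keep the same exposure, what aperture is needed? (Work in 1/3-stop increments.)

f/22

ISO: 32000 → 25600 → 20000 → 16000 → 12800 — 1 1/3 stops lower (darker).
Shutter speed: 0.4 → 0.5 → 0.6 → 0.8 → 1 → 1.3 → 1.6 — 2 stops longer (brighter).
Net change so far: 2/3 stop brighter. Offset with the aperture: f/18 → f/20 → f/22.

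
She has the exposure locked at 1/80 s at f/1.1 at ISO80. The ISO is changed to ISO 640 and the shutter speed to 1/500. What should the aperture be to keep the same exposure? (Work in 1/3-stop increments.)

ISO: 80 → 100 → 125 → 160 → 200 → 250 → 320 → 400 → 500 → 640 — 3 stops higher (brighter).
Shutter speed: 1/80 → 1/100 → 1/125 → 1/160 → 1/200 → 1/250 → 1/320 → 1/400 → 1/500 — 2 2/3 stops faster (darker).
Net change so far: 1/3 stop brighter. Offset with the aperture: f/1.1 → f/1.2.

f/1.2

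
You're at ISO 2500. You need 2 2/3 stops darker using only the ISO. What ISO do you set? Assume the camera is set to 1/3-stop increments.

ISO: 2500 → 2000 → 1600 → 1250 → 1000 → 800 → 640 → 500 → 400 — 2 2/3 stops dropped (darker).

ISO 400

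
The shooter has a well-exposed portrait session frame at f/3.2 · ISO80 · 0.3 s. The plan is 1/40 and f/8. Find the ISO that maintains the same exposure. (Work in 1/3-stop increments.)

Shutter speed: 0.3 → 1/4 → 1/5 → 1/6 → 1/8 → 1/10 → 1/13 → 1/15 → 1/20 → 1/25 → 1/30 → 1/40 — 3 2/3 stops faster (darker).
Aperture: f/3.2 → f/3.5 → f/4 → f/4.5 → f/5 → f/5.6 → f/6.3 → f/7.1 → f/8 — 2 2/3 stops smaller aperture (darker).
Net change so far: 6 1/3 stops darker. Offset with the ISO: 80 → 100 → 125 → 160 → 200 → 250 → 320 → 400 → 500 → 640 → 800 → 1000 → 1250 → 1600 → 2000 → 2500 → 3200 → 4000 → 5000 → 6400.

ISO 6400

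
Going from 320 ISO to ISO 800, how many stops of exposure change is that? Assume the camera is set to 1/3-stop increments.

1 1/3 stops

320 → 400 → 500 → 640 → 800 — count the steps: 4 third-stops = 1 1/3 stops.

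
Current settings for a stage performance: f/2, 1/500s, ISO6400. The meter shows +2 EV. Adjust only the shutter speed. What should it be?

Overexposed by 2 stops → need 2 stops darker.
Shutter speed: 1/500 → 1/1000 → 1/2000.

1/2000s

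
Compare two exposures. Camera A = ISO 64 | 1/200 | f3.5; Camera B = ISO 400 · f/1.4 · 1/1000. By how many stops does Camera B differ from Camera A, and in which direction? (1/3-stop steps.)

3 stops brighter

Aperture: f/3.5 → f/3.2 → f/2.8 → f/2.5 → f/2.2 → f/2 → f/1.8 → f/1.6 → f/1.4 — 2 2/3 stops wider (brighter).
Shutter speed: 1/200 → 1/250 → 1/320 → 1/400 → 1/500 → 1/640 → 1/800 → 1/1000 — 2 1/3 stops shorter (darker).
ISO: 64 → 80 → 100 → 125 → 160 → 200 → 250 → 320 → 400 — 2 2/3 stops higher (brighter).
Net: +2 2/3 −2 1/3 +2 2/3 = +3 stops.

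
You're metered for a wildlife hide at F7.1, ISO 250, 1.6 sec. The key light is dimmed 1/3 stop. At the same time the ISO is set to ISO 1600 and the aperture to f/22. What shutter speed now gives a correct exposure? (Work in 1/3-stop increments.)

Scene light: 1/3 stop darker.
ISO: 250 → 320 → 400 → 500 → 640 → 800 → 1000 → 1250 → 1600 — 2 2/3 stops raised (brighter).
Aperture: f/7.1 → f/8 → f/9 → f/10 → f/11 → f/13 → f/14 → f/16 → f/18 → f/20 → f/22 — 3 1/3 stops narrower (darker).
Net so far: 1 stop darker. Shutter speed: 1.6 → 2 → 2.5 → 3.2.

3.2 s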